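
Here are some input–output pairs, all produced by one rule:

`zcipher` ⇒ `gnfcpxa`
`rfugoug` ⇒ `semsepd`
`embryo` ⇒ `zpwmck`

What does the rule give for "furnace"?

plyacds

In each case the input is transformed by: shift every letter 2 places backward in the alphabet (wrapping around), then move the first 2 characters to the end (rotate left by 2).
"furnace" → "plyacds".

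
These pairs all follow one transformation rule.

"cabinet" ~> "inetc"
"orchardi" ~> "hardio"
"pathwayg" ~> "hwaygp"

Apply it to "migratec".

The rule is to move the first character to the end, then delete the first 2 characters.
"migratec" → "igratecm" → "ratecm".
(Check on "pathwayg": → "athwaygp" → "hwaygp" ✓)

ratecm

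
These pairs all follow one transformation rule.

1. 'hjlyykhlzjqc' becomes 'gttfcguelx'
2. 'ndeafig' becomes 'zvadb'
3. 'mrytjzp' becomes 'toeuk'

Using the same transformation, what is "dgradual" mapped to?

mvypvg

The transformation: shift every letter 5 places backward in the alphabet (wrapping around), then delete the first 2 characters.
For "dgradual" the result is "mvypvg".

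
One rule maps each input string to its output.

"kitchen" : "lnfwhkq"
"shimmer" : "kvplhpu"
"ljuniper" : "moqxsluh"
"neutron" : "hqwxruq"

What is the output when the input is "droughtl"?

ugxrkjow

The rule is to shift every letter 3 places forward in the alphabet (wrapping around), then swap each adjacent pair of characters (1↔2, 3↔4, ...).
Applying both steps to "droughtl": "gurxjkwo", then "ugxrkjow".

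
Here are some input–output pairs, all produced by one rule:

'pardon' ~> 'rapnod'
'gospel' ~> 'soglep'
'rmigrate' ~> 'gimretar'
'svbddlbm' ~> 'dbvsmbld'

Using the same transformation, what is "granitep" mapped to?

nargpeti

In each case the input is transformed by: reverse the string, then swap the front and back halves of the string.
"granitep" → "nargpeti".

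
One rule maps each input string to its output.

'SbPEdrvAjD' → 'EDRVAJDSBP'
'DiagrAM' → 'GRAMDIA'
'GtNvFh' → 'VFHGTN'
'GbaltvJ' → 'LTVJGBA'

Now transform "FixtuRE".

In each case the input is transformed by: move the first 3 characters to the end (rotate left by 3), then convert every letter to uppercase.
On "FixtuRE": the first step gives "tuREFix", and the second then gives "TUREFIX".

TUREFIX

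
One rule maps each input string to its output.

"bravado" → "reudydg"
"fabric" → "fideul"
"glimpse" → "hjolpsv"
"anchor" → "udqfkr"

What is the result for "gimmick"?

The rule is to shift every letter 3 places forward in the alphabet (wrapping around), then move the last character to the front.
Working it through for "gimmick": intermediate "jlpplfn", final "njlpplf".

njlpplf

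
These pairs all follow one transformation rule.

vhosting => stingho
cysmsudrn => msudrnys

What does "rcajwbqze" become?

jwbqzeca

The rule is to delete the first character, then move the first 2 characters to the end (rotate left by 2).
For "rcajwbqze" the result is "jwbqzeca".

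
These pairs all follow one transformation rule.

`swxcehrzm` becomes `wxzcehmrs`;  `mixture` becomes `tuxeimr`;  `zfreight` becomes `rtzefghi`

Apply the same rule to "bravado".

orvaabd

What's happening: sort the characters into alphabetical order, then move the last 3 characters to the front (rotate right by 3).
Applying both steps to "bravado": "aabdorv", then "orvaabd".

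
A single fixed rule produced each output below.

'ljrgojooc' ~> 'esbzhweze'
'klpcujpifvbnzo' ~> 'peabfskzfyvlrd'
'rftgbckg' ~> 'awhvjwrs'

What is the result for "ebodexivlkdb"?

truretunylba

Each output is the input with this applied: shift every letter 10 places backward in the alphabet (wrapping around), then move the last 2 characters to the front (rotate right by 2).
"ebodexivlkdb" → "uretunylbatr" → "truretunylba".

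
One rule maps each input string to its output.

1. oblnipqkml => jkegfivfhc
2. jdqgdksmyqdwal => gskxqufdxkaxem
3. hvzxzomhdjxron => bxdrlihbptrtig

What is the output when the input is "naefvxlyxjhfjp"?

Looking at the pairs, the operation is to shift every letter 6 places backward in the alphabet (wrapping around), then swap the front and back halves of the string.
For "naefvxlyxjhfjp", step one produces "huyzprfsrdbzdj"; step two turns that into "srdbzdjhuyzprf".

srdbzdjhuyzprf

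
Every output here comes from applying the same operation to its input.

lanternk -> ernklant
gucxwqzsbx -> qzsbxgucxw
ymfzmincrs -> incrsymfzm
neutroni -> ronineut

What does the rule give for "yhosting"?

What's happening: swap the front and back halves of the string.
On "yhosting" that produces "tingyhos".

tingyhos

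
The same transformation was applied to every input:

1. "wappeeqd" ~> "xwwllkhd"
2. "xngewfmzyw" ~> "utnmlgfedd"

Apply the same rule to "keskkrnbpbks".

zzywurrrrlii

Looking at the pairs, the operation is to shift every letter 7 places forward in the alphabet (wrapping around), then sort the characters into reverse alphabetical order.
For "keskkrnbpbks", step one produces "rlzrryuiwirz"; step two turns that into "zzywurrrrlii".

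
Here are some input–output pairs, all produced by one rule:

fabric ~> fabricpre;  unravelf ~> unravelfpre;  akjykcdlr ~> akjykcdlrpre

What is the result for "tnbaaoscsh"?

tnbaaoscshpre

In each case the input is transformed by: append "pre".
On "tnbaaoscsh" that produces "tnbaaoscshpre".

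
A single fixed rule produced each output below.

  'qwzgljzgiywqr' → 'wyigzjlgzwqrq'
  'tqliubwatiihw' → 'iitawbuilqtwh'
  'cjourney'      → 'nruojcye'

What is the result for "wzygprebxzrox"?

The rule is to reverse the string, then move the first 2 characters to the end (rotate left by 2).
Starting from "wzygprebxzrox": after the first operation, "xorzxberpgyzw"; after the second, "rzxberpgyzwxo".

rzxberpgyzwxo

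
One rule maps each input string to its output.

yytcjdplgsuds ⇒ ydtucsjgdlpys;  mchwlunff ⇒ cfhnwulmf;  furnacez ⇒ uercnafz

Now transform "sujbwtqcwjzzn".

Each output is the input with this applied: take characters alternately from the front and the back (1st, last, 2nd, 2nd-last, ...), then move the first 2 characters to the end (rotate left by 2).
Doing the same to "sujbwtqcwjzzn": "uzjzbjwwtcqsn".

uzjzbjwwtcqsn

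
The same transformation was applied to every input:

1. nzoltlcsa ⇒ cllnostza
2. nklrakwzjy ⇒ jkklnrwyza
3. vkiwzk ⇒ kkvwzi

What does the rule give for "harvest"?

ehrstva

Rule — sort the characters into alphabetical order, then move the first character to the end.
On "harvest": the first step gives "aehrstv", and the second then gives "ehrstva".
(Check on "nzoltlcsa": → "acllnostz" → "cllnostza" ✓)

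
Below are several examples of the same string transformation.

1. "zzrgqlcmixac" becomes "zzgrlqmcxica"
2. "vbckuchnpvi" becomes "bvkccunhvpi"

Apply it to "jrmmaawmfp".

The rule is to swap each adjacent pair of characters (1↔2, 3↔4, ...).
For "jrmmaawmfp" the result is "rjmmaamwpf".

rjmmaamwpf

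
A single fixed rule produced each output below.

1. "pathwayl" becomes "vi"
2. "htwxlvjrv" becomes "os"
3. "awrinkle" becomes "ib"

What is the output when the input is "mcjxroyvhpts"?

qp

Each output is the input with this applied: shift every letter 3 places backward in the alphabet (wrapping around), then keep only the last 2 characters.
So "mcjxroyvhpts" becomes "qp".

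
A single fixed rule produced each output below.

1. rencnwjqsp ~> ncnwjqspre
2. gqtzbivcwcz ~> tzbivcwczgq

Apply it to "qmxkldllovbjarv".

xkldllovbjarvqm

The rule is to move the first 2 characters to the end (rotate left by 2).
"qmxkldllovbjarv" → "xkldllovbjarvqm".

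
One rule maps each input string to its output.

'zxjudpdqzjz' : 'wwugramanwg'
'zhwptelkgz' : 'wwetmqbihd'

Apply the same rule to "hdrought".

What's happening: shift every letter 3 places backward in the alphabet (wrapping around), then move the last character to the front.
"hdrought" → "qeaolrde".

qeaolrde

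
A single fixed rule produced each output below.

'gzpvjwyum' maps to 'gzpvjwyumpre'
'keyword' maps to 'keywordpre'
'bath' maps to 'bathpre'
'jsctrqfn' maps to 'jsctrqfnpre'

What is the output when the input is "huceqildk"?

huceqildkpre

Rule — append "pre".
Doing the same to "huceqildk": "huceqildkpre".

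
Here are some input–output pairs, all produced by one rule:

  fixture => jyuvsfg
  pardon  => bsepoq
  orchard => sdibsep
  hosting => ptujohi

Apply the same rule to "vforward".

Rule — shift every letter 1 place forward in the alphabet (wrapping around), then move the first character to the end.
Applying that to "vforward" gives "gpsxbsew".

gpsxbsew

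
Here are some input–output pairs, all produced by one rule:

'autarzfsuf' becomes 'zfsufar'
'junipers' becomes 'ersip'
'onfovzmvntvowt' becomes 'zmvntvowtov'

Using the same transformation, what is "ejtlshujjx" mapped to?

Each output is the input with this applied: delete the first 3 characters, then move the first 2 characters to the end (rotate left by 2).
Working it through for "ejtlshujjx": intermediate "lshujjx", final "hujjxls".

hujjxls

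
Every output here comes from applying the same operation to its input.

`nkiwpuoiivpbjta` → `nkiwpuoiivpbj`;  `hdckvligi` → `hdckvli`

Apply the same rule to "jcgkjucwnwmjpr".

The rule is to delete the last 2 characters.
"jcgkjucwnwmjpr" → "jcgkjucwnwmj".

jcgkjucwnwmj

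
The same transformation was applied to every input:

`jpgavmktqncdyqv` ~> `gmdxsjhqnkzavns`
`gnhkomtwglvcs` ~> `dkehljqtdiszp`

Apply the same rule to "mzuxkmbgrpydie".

jwruhjydomvafb

Looking at the pairs, the operation is to shift every letter 3 places backward in the alphabet (wrapping around).
Doing the same to "mzuxkmbgrpydie": "jwruhjydomvafb".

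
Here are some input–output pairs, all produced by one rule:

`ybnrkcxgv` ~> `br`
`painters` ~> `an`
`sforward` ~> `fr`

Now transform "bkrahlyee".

Rule — keep every other character starting from the second (positions 2nd, 4th, 6th, ...), then delete the last 2 characters.
Starting from "bkrahlyee": after the first operation, "kale"; after the second, "ka".
(Check on "ybnrkcxgv": → "brcg" → "br" ✓)

ka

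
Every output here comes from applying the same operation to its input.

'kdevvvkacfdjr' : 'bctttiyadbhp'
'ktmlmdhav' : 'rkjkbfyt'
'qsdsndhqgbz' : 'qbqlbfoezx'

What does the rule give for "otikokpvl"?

What's happening: shift every letter 2 places backward in the alphabet (wrapping around), then delete the first character.
Working it through for "otikokpvl": intermediate "mrgimintj", final "rgimintj".

rgimintj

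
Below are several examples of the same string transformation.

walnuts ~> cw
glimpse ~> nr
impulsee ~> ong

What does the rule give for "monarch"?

What's happening: keep one character in every 3, starting at position 2 (positions 2nd, 5th, 8th, ...), then shift every letter 2 places forward in the alphabet (wrapping around).
Applying both steps to "monarch": "or", then "qt".

qt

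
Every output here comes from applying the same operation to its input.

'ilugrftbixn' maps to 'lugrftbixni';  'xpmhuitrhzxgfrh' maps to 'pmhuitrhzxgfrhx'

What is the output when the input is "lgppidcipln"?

gppidciplnl

The rule is to move the first character to the end.
Doing the same to "lgppidcipln": "gppidciplnl".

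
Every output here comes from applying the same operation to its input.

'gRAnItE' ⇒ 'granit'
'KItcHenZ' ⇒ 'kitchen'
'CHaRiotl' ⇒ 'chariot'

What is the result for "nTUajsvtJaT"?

ntuajsvtja

The transformation: delete the last character, then convert every letter to lowercase.
On "nTUajsvtJaT": the first step gives "nTUajsvtJa", and the second then gives "ntuajsvtja".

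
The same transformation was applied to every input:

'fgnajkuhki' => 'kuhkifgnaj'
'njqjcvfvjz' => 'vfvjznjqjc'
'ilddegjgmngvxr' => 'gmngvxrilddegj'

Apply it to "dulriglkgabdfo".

kgabdfodulrigl

The rule is to swap the front and back halves of the string.
Applying that to "dulriglkgabdfo" gives "kgabdfodulrigl".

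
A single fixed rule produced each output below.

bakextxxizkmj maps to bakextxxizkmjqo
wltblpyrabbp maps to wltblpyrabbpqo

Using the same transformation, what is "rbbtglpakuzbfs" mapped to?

rbbtglpakuzbfsqo

The transformation: append "qo".
Doing the same to "rbbtglpakuzbfs": "rbbtglpakuzbfsqo".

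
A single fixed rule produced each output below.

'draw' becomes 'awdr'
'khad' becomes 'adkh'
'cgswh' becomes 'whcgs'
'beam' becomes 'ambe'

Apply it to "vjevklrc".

Each output is the input with this applied: move the last 2 characters to the front (rotate right by 2).
"vjevklrc" → "rcvjevkl".

rcvjevkl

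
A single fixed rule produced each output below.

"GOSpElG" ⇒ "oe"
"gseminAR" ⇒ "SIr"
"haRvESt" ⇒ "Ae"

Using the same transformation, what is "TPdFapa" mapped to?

Rule — flip the case of every letter, then keep one character in every 3, starting at position 2 (positions 2nd, 5th, 8th, ...).
For "TPdFapa", step one produces "tpDfAPA"; step two turns that into "pA".

pA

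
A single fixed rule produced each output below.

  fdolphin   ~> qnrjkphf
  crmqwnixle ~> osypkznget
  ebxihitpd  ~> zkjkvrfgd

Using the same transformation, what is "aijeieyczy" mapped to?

Looking at the pairs, the operation is to move the first 2 characters to the end (rotate left by 2), then shift every letter 2 places forward in the alphabet (wrapping around).
For "aijeieyczy", step one produces "jeieyczyai"; step two turns that into "lgkgaeback".

lgkgaeback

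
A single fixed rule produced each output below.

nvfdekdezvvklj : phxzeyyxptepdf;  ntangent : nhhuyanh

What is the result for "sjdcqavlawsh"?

The pattern: shift every letter 6 places backward in the alphabet (wrapping around), then swap each adjacent pair of characters (1↔2, 3↔4, ...).
Working it through for "sjdcqavlawsh": intermediate "mdxwkupfuqmb", final "dmwxukfpqubm".

dmwxukfpqubm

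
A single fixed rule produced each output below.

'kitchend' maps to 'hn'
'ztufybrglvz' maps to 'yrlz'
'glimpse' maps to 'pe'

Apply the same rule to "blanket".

kt

Looking at the pairs, the operation is to keep every other character starting from the first (positions 1st, 3rd, 5th, ...), then delete the first 2 characters.
Doing the same to "blanket": "kt".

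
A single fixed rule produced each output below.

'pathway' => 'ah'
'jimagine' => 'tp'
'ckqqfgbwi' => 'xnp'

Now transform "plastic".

hp

Looking at the pairs, the operation is to shift every letter 7 places forward in the alphabet (wrapping around), then keep one character in every 3, starting at position 3 (positions 3rd, 6th, 9th, ...).
"plastic" → "wshzapj" → "hp".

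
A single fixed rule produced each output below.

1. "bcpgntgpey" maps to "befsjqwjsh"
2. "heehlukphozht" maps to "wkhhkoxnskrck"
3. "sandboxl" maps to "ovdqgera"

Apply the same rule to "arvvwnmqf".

iduyyzqpt

Looking at the pairs, the operation is to move the last character to the front, then shift every letter 3 places forward in the alphabet (wrapping around).
Working it through for "arvvwnmqf": intermediate "farvvwnmq", final "iduyyzqpt".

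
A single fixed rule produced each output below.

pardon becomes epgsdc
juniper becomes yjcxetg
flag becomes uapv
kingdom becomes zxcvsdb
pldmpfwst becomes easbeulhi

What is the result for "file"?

Looking at the pairs, the operation is to shift every letter 11 places backward in the alphabet (wrapping around).
"file" → "uxat".

uxat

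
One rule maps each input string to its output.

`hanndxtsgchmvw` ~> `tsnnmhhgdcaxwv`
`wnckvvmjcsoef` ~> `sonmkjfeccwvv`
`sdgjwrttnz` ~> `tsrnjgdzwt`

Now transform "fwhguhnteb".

In each case the input is transformed by: sort the characters into reverse alphabetical order, then move the first 3 characters to the end (rotate left by 3).
"fwhguhnteb" → "wutnhhgfeb" → "nhhgfebwut".

nhhgfebwut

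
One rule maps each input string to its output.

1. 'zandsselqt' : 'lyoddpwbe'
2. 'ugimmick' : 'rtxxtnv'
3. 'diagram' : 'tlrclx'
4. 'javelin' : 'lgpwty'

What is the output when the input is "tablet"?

The pattern: shift every letter 11 places forward in the alphabet (wrapping around), then delete the first character.
Applying that to "tablet" gives "lmwpe".

lmwpe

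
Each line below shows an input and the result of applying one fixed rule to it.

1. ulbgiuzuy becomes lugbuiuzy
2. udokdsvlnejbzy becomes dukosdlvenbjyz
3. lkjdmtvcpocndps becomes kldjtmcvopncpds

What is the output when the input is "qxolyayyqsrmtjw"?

The transformation: swap each adjacent pair of characters (1↔2, 3↔4, ...).
On "qxolyayyqsrmtjw" that produces "xqloayyysqmrjtw".

xqloayyysqmrjtw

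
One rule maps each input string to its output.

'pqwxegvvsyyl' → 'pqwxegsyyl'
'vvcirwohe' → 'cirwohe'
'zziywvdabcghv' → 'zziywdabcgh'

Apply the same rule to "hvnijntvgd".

Rule — remove every "v".
Applying that to "hvnijntvgd" gives "hnijntgd".

hnijntgd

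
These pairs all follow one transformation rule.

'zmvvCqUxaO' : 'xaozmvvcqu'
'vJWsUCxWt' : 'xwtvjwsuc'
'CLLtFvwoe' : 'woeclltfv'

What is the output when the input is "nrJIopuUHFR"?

Each output is the input with this applied: move the last 3 characters to the front (rotate right by 3), then convert every letter to lowercase.
Applying both steps to "nrJIopuUHFR": "HFRnrJIopuU", then "hfrnrjiopuu".

hfrnrjiopuu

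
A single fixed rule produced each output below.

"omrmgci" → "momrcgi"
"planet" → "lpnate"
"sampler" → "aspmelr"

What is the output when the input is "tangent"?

Rule — swap each adjacent pair of characters (1↔2, 3↔4, ...).
For "tangent" the result is "atgnnet".

atgnnet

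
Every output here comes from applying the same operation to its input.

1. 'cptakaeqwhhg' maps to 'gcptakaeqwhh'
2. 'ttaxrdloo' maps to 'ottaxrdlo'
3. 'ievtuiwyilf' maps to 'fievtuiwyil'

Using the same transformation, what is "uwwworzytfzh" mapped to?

The rule is to move the last character to the front.
For "uwwworzytfzh" the result is "huwwworzytfz".

huwwworzytfz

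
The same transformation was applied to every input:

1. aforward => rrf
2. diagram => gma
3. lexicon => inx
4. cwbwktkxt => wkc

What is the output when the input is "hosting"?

What's happening: move the first 3 characters to the end (rotate left by 3), then keep one character in every 3, starting at position 1 (positions 1st, 4th, 7th, ...).
Applying both steps to "hosting": "tinghos", then "tgs".

tgs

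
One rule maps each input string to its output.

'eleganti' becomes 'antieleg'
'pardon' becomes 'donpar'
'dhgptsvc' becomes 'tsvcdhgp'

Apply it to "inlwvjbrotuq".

brotuqinlwvj

Looking at the pairs, the operation is to swap the front and back halves of the string.
Applying that to "inlwvjbrotuq" gives "brotuqinlwvj".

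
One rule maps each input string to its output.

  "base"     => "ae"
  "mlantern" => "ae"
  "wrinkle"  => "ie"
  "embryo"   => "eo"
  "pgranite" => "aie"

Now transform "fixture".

iue

The rule is to keep only the vowels.
On "fixture" that produces "iue".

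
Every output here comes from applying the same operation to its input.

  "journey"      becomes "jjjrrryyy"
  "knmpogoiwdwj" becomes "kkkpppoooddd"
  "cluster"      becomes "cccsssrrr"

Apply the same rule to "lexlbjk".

llllllkkk

What's happening: keep one character in every 3, starting at position 1 (positions 1st, 4th, 7th, ...), then repeat every character 3 times.
Applying that to "lexlbjk" gives "llllllkkk".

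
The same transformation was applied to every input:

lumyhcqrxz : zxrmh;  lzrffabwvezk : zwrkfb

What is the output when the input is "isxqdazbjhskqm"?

zsqmjhb

Looking at the pairs, the operation is to sort the characters into reverse alphabetical order, then keep every other character starting from the first (positions 1st, 3rd, 5th, ...).
For "isxqdazbjhskqm", step one produces "zxssqqmkjihdba"; step two turns that into "zsqmjhb".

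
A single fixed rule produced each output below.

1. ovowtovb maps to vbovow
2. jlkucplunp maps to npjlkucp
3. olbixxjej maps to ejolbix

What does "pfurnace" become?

cepfur

The transformation: move the last 2 characters to the front (rotate right by 2), then delete the last 2 characters.
Working it through for "pfurnace": intermediate "cepfurna", final "cepfur".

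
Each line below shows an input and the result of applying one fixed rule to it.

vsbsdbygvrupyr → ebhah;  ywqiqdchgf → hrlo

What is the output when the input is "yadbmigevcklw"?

Each output is the input with this applied: shift every letter 9 places forward in the alphabet (wrapping around), then keep one character in every 3, starting at position 1 (positions 1st, 4th, 7th, ...).
On "yadbmigevcklw": the first step gives "hjmkvrpneltuf", and the second then gives "hkplf".

hkplf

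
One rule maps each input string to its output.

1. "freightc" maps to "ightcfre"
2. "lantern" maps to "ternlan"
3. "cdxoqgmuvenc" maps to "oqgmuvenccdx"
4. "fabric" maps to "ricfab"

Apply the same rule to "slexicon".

The transformation: move the first 3 characters to the end (rotate left by 3).
"slexicon" → "xiconsle".

xiconsle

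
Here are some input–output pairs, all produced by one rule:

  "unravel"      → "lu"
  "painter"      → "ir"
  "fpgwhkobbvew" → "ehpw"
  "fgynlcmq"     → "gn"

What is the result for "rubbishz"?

What's happening: sort the characters into alphabetical order, then keep one character in every 3, starting at position 3 (positions 3rd, 6th, 9th, ...).
Starting from "rubbishz": after the first operation, "bbhirsuz"; after the second, "hs".

hs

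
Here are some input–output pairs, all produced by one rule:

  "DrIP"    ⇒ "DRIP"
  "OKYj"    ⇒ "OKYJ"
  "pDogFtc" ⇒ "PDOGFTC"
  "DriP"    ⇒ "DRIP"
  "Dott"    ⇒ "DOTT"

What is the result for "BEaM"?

BEAM

The rule is to convert every letter to uppercase.
Doing the same to "BEaM": "BEAM".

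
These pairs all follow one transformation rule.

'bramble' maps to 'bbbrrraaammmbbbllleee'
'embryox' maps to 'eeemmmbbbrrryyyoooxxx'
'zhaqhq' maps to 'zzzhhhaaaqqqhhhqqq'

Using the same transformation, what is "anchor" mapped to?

The pattern: repeat every character 3 times.
So "anchor" becomes "aaannnccchhhooorrr".

aaannnccchhhooorrr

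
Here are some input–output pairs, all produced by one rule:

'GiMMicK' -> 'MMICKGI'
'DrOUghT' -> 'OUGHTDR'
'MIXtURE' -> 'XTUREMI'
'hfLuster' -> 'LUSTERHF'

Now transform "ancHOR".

CHORAN

In each case the input is transformed by: move the first 2 characters to the end (rotate left by 2), then convert every letter to uppercase.
"ancHOR" → "cHORan" → "CHORAN".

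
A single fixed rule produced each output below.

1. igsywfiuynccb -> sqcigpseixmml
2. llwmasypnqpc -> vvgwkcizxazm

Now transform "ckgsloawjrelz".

The transformation: shift every letter 10 places forward in the alphabet (wrapping around).
Doing the same to "ckgsloawjrelz": "muqcvykgtbovj".

muqcvykgtbovj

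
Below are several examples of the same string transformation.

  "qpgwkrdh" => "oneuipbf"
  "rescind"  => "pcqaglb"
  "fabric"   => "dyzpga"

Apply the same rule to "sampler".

Each output is the input with this applied: shift every letter 2 places backward in the alphabet (wrapping around).
So "sampler" becomes "qyknjcp".

qyknjcp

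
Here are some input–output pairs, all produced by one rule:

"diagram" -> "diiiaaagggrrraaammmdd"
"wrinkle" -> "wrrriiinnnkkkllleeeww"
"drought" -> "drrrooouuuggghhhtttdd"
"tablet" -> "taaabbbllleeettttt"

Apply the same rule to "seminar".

seeemmmiiinnnaaarrrss

What's happening: repeat every character 3 times, then move the first 2 characters to the end (rotate left by 2).
Working it through for "seminar": intermediate "ssseeemmmiiinnnaaarrr", final "seeemmmiiinnnaaarrrss".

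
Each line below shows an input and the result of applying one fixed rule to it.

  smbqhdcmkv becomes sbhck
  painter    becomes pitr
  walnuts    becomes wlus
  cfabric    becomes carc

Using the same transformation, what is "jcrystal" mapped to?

The transformation: keep every other character starting from the first (positions 1st, 3rd, 5th, ...).
Doing the same to "jcrystal": "jrsa".

jrsa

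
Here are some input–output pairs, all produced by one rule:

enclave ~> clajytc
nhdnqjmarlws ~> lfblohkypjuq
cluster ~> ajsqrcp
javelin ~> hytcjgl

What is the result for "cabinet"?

The pattern: shift every letter 2 places backward in the alphabet (wrapping around).
Applying that to "cabinet" gives "ayzglcr".

ayzglcr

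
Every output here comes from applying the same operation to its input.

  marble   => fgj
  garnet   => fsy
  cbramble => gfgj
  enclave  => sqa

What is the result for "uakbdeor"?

fgjw

Each output is the input with this applied: shift every letter 5 places forward in the alphabet (wrapping around), then keep every other character starting from the second (positions 2nd, 4th, 6th, ...).
Applying both steps to "uakbdeor": "zfpgijtw", then "fgjw".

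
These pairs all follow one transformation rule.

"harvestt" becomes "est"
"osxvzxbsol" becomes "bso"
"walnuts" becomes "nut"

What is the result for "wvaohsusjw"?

usj

What's happening: move the last character to the front, then keep only the last 3 characters.
Applying that to "wvaohsusjw" gives "usj".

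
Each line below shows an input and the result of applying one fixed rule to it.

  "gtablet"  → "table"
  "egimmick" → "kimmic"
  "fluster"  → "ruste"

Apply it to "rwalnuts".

The transformation: delete the first 2 characters, then move the last character to the front.
"rwalnuts" → "alnuts" → "salnut".

salnut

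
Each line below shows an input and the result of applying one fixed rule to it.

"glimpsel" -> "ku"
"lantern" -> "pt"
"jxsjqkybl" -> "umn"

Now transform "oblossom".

nu

The rule is to shift every letter 2 places forward in the alphabet (wrapping around), then keep one character in every 3, starting at position 3 (positions 3rd, 6th, 9th, ...).
"oblossom" → "qdnquuqo" → "nu".
(Check on "jxsjqkybl": → "lzulsmadn" → "umn" ✓)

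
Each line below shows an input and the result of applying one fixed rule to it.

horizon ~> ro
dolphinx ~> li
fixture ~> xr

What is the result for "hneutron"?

Each output is the input with this applied: keep one character in every 3, starting at position 3 (positions 3rd, 6th, 9th, ...).
"hneutron" → "er".

er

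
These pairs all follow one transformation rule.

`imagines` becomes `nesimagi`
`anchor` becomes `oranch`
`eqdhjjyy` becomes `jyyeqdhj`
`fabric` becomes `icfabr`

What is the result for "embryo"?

yoembr

What's happening: move the first character to the end, then swap the front and back halves of the string.
For "embryo" the result is "yoembr".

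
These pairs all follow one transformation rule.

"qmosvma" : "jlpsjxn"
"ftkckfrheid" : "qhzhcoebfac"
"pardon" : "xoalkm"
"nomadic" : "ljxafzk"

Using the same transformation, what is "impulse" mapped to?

Looking at the pairs, the operation is to move the first character to the end, then shift every letter 3 places backward in the alphabet (wrapping around).
Applying both steps to "impulse": "mpulsei", then "jmripbf".

jmripbf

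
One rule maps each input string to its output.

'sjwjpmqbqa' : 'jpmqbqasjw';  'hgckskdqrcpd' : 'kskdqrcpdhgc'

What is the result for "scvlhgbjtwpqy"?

lhgbjtwpqyscv

The rule is to move the first 3 characters to the end (rotate left by 3).
"scvlhgbjtwpqy" → "lhgbjtwpqyscv".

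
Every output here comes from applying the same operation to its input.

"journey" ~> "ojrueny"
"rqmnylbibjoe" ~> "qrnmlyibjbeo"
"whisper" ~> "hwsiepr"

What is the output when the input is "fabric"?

afrbci

The transformation: swap each adjacent pair of characters (1↔2, 3↔4, ...).
Applying that to "fabric" gives "afrbci".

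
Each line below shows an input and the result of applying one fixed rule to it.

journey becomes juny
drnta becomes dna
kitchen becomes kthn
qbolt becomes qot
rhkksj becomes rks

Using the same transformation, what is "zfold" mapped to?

zod

Looking at the pairs, the operation is to keep every other character starting from the first (positions 1st, 3rd, 5th, ...).
So "zfold" becomes "zod".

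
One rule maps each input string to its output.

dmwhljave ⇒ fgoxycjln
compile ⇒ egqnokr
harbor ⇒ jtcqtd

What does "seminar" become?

utgcopk

Each output is the input with this applied: take characters alternately from the front and the back (1st, last, 2nd, 2nd-last, ...), then shift every letter 2 places forward in the alphabet (wrapping around).
"seminar" → "utgcopk".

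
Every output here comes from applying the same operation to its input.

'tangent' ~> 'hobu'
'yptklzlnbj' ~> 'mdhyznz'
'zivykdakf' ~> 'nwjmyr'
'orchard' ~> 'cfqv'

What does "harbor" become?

The rule is to delete the last 3 characters, then shift every letter 12 places backward in the alphabet (wrapping around).
For "harbor", step one produces "har"; step two turns that into "vof".
(Check on "yptklzlnbj": → "yptklzl" → "mdhyznz" ✓)

vof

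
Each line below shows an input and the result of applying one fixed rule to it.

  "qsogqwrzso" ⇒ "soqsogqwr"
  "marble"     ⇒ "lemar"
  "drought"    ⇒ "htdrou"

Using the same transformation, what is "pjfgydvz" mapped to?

The rule is to move the last 3 characters to the front (rotate right by 3), then delete the first character.
On "pjfgydvz": the first step gives "dvzpjfgy", and the second then gives "vzpjfgy".

vzpjfgy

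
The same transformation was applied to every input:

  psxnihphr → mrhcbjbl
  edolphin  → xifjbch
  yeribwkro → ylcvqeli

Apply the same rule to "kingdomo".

Looking at the pairs, the operation is to delete the first character, then shift every letter 6 places backward in the alphabet (wrapping around).
"kingdomo" → "chaxigi".

chaxigi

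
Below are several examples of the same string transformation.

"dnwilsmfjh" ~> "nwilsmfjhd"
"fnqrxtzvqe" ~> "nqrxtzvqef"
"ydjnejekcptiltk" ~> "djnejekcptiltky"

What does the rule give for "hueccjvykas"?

ueccjvykash

The transformation: move the first character to the end.
On "hueccjvykas" that produces "ueccjvykash".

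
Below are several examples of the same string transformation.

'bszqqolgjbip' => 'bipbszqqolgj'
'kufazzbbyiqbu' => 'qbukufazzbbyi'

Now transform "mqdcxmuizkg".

zkgmqdcxmui

Looking at the pairs, the operation is to move the last 3 characters to the front (rotate right by 3).
On "mqdcxmuizkg" that produces "zkgmqdcxmui".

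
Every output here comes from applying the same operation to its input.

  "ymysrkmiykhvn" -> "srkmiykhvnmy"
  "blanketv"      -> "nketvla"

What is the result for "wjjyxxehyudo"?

What's happening: delete the first character, then move the first 2 characters to the end (rotate left by 2).
Applying both steps to "wjjyxxehyudo": "jjyxxehyudo", then "yxxehyudojj".
(Check on "blanketv": → "lanketv" → "nketvla" ✓)

yxxehyudojj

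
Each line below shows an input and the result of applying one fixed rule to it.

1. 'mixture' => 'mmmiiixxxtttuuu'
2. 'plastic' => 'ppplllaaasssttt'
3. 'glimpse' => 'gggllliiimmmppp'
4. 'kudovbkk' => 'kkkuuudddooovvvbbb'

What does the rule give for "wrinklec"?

The transformation: delete the last 2 characters, then repeat every character 3 times.
Working it through for "wrinklec": intermediate "wrinkl", final "wwwrrriiinnnkkklll".

wwwrrriiinnnkkklll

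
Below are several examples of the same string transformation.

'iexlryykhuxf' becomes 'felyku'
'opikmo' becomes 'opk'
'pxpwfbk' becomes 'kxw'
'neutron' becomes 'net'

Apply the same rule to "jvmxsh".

The pattern: move the last 2 characters to the front (rotate right by 2), then keep every other character starting from the second (positions 2nd, 4th, 6th, ...).
On "jvmxsh" that produces "hvx".

hvx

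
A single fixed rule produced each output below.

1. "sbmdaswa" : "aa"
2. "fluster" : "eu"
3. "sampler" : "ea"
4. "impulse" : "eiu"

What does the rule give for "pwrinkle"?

ei

In each case the input is transformed by: move the last 3 characters to the front (rotate right by 3), then keep only the vowels.
"pwrinkle" → "ei".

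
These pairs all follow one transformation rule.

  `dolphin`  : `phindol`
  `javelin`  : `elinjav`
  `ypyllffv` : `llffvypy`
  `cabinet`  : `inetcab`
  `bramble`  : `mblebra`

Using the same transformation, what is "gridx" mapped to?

dxgri

What's happening: move the first 3 characters to the end (rotate left by 3).
"gridx" → "dxgri".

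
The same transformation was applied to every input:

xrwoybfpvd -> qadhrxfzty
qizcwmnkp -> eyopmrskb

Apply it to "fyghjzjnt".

jlblpvhai

The transformation: move the first 3 characters to the end (rotate left by 3), then shift every letter 2 places forward in the alphabet (wrapping around).
Starting from "fyghjzjnt": after the first operation, "hjzjntfyg"; after the second, "jlblpvhai".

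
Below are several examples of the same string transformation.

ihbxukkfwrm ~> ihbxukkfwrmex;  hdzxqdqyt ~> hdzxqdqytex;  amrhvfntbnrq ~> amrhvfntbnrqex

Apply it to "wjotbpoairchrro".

wjotbpoairchrroex

What's happening: append "ex".
Doing the same to "wjotbpoairchrro": "wjotbpoairchrroex".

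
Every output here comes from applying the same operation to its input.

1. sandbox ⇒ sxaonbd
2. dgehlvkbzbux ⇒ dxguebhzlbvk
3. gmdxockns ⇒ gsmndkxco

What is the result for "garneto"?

goatren

The rule is to take characters alternately from the front and the back (1st, last, 2nd, 2nd-last, ...).
On "garneto" that produces "goatren".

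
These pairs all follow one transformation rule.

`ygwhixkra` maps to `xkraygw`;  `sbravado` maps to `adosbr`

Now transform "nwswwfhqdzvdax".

Looking at the pairs, the operation is to move the first 3 characters to the end (rotate left by 3), then delete the first 2 characters.
Working it through for "nwswwfhqdzvdax": intermediate "wwfhqdzvdaxnws", final "fhqdzvdaxnws".

fhqdzvdaxnws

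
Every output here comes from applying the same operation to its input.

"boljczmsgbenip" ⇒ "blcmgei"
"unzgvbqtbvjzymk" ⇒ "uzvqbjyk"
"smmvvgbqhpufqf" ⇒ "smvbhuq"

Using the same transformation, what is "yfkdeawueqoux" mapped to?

Each output is the input with this applied: keep every other character starting from the first (positions 1st, 3rd, 5th, ...).
Doing the same to "yfkdeawueqoux": "ykeweox".

ykeweox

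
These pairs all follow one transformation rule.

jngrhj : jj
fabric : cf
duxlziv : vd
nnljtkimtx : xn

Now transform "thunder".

rt

In each case the input is transformed by: move the last character to the front, then keep only the first 2 characters.
"thunder" → "rthunde" → "rt".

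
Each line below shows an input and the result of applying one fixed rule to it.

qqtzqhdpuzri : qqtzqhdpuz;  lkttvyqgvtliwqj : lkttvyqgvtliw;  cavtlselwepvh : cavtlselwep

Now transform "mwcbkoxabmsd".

In each case the input is transformed by: delete the last 2 characters.
Applying that to "mwcbkoxabmsd" gives "mwcbkoxabm".

mwcbkoxabm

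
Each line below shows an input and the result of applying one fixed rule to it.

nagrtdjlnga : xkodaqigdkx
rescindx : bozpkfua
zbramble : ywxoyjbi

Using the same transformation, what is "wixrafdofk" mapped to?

The rule is to shift every letter 3 places backward in the alphabet (wrapping around), then swap each adjacent pair of characters (1↔2, 3↔4, ...).
Applying both steps to "wixrafdofk": "tfuoxcalch", then "ftoucxlahc".
(Check on "nagrtdjlnga": → "kxdoqagikdx" → "xkodaqigdkx" ✓)

ftoucxlahc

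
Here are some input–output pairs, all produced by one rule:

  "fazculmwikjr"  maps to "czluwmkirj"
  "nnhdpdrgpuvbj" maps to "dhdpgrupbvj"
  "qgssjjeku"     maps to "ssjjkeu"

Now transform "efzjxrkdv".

jzrxdkv

Rule — delete the first 2 characters, then swap each adjacent pair of characters (1↔2, 3↔4, ...).
For "efzjxrkdv", step one produces "zjxrkdv"; step two turns that into "jzrxdkv".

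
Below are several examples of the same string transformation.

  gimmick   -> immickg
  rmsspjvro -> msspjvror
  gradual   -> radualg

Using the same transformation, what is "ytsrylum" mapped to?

Each output is the input with this applied: move the first character to the end.
On "ytsrylum" that produces "tsrylumy".

tsrylumy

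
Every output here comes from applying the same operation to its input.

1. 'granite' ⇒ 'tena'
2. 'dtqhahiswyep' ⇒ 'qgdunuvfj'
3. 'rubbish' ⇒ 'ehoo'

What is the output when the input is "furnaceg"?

shean

Looking at the pairs, the operation is to delete the last 3 characters, then shift every letter 13 places forward in the alphabet (wrapping around) — i.e. ROT13.
Starting from "furnaceg": after the first operation, "furna"; after the second, "shean".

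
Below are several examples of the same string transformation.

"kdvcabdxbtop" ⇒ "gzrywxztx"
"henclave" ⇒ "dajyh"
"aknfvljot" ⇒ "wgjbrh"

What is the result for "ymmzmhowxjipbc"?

uiividkstfe

What's happening: delete the last 3 characters, then shift every letter 4 places backward in the alphabet (wrapping around).
"ymmzmhowxjipbc" → "ymmzmhowxji" → "uiividkstfe".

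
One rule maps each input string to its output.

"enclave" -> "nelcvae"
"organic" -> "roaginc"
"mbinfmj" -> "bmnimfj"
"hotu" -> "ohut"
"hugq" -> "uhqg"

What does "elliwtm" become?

leiltwm

In each case the input is transformed by: swap each adjacent pair of characters (1↔2, 3↔4, ...).
So "elliwtm" becomes "leiltwm".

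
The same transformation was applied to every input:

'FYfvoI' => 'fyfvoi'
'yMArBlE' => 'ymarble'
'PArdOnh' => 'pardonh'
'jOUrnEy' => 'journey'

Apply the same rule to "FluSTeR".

fluster

Rule — convert every letter to lowercase.
For "FluSTeR" the result is "fluster".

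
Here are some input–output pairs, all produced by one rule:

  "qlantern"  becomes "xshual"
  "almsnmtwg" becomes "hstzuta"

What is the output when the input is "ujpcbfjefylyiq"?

What's happening: shift every letter 7 places forward in the alphabet (wrapping around), then delete the last 2 characters.
"ujpcbfjefylyiq" → "bqwjimqlmfsfpx" → "bqwjimqlmfsf".

bqwjimqlmfsf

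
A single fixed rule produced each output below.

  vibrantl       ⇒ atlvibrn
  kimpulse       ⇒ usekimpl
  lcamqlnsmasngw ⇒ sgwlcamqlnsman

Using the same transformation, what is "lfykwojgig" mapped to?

jiglfykwog

In each case the input is transformed by: move the last 3 characters to the front (rotate right by 3), then swap the first and last characters.
"lfykwojgig" → "giglfykwoj" → "jiglfykwog".
(Check on "lcamqlnsmasngw": → "ngwlcamqlnsmas" → "sgwlcamqlnsman" ✓)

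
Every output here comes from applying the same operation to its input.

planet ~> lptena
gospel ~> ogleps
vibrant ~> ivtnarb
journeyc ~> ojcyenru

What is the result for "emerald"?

medlare

The pattern: move the first 2 characters to the end (rotate left by 2), then reverse the string.
"emerald" → "medlare".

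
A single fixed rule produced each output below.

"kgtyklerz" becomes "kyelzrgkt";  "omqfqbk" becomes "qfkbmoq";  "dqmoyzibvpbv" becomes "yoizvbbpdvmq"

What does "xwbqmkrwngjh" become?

Looking at the pairs, the operation is to move the first 3 characters to the end (rotate left by 3), then swap each adjacent pair of characters (1↔2, 3↔4, ...).
"xwbqmkrwngjh" → "qmkrwngjhxwb" → "mqrknwjgxhbw".
(Check on "omqfqbk": → "fqbkomq" → "qfkbmoq" ✓)

mqrknwjgxhbw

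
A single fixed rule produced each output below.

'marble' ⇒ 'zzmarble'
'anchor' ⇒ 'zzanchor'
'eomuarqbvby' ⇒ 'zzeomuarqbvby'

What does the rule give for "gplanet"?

The transformation: prepend "zz".
Doing the same to "gplanet": "zzgplanet".

zzgplanet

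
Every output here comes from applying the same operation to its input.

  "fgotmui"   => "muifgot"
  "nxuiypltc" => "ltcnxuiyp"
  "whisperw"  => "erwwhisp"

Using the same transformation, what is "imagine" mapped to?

The transformation: move the last 3 characters to the front (rotate right by 3).
For "imagine" the result is "ineimag".

ineimag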